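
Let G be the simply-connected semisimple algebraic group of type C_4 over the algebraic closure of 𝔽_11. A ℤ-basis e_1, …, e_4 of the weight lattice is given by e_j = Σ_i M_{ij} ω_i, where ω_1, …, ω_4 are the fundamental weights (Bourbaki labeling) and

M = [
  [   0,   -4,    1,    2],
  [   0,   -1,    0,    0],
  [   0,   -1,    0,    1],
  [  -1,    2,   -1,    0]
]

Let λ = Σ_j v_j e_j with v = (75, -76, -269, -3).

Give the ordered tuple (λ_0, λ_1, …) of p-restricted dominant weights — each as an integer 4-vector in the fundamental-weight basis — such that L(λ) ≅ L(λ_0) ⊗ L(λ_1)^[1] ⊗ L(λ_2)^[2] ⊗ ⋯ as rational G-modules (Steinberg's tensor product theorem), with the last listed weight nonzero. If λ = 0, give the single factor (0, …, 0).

In the fundamental-weight basis, λ has coordinates c = M·v (v = (75, -76, -269, -3)):
  c_1 = (0)·(75) + (-4)·(-76) + (1)·(-269) + (2)·(-3) = 29
  c_2 = (0)·(75) + (-1)·(-76) + (0)·(-269) + (0)·(-3) = 76
  c_3 = (0)·(75) + (-1)·(-76) + (0)·(-269) + (1)·(-3) = 73
  c_4 = (-1)·(75) + (2)·(-76) + (-1)·(-269) + (0)·(-3) = 42
Writing each c_i in base p = 11:
  c_1 = 29 = 7·11^0 + 2·11^1
  c_2 = 76 = 10·11^0 + 6·11^1
  c_3 = 73 = 7·11^0 + 6·11^1
  c_4 = 42 = 9·11^0 + 3·11^1
Factor λ_0 = (7, 10, 7, 9)
Factor λ_1 = (2, 6, 6, 3)

((7, 10, 7, 9), (2, 6, 6, 3))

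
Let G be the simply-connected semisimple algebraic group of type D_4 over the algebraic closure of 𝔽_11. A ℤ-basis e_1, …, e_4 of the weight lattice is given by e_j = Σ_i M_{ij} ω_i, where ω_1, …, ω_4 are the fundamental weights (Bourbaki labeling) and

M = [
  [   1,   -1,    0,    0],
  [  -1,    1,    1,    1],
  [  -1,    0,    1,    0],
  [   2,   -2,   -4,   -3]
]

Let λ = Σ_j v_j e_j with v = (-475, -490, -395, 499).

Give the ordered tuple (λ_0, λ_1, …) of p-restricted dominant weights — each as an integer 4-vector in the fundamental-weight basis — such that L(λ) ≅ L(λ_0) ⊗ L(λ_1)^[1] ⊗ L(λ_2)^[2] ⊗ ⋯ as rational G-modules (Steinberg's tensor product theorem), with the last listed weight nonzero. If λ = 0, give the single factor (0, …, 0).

((4, 1, 3, 3), (1, 8, 7, 10))

Converting to the ω-basis (c_i = row i of M dotted with v = (-475, -490, -395, 499)):
  c_1 = (1)·(-475) + (-1)·(-490) + (0)·(-395) + (0)·(499) = 15
  c_2 = (-1)·(-475) + (1)·(-490) + (1)·(-395) + (1)·(499) = 89
  c_3 = (-1)·(-475) + (0)·(-490) + (1)·(-395) + (0)·(499) = 80
  c_4 = (2)·(-475) + (-2)·(-490) + (-4)·(-395) + (-3)·(499) = 113
Writing each c_i in base p = 11:
  c_1 = 15 = 4·11^0 + 1·11^1
  c_2 = 89 = 1·11^0 + 8·11^1
  c_3 = 80 = 3·11^0 + 7·11^1
  c_4 = 113 = 3·11^0 + 10·11^1
Factor λ_0 = (4, 1, 3, 3)
Factor λ_1 = (1, 8, 7, 10)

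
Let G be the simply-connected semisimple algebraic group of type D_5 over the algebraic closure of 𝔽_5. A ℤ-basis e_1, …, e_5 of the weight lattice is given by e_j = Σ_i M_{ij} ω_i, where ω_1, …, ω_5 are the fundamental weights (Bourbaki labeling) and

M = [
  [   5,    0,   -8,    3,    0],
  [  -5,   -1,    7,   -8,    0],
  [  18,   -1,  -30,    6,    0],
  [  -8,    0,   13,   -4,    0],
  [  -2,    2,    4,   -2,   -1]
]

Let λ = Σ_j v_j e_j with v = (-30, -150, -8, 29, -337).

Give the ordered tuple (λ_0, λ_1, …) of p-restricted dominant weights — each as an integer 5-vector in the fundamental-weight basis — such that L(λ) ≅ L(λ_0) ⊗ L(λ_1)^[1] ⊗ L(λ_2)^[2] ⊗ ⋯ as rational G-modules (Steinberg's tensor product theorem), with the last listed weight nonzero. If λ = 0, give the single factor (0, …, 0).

((1, 2, 4, 0, 2), (0, 2, 4, 4, 1))

Compute c_i = Σ_j M_{ij} v_j with v = (-30, -150, -8, 29, -337):
  c_1 = (5)·(-30) + (0)·(-150) + (-8)·(-8) + 3·29 + (0)·(-337) = 1
  c_2 = (-5)·(-30) + (-1)·(-150) + (7)·(-8) + (-8)·(29) + (0)·(-337) = 12
  c_3 = (18)·(-30) + (-1)·(-150) + (-30)·(-8) + 6·29 + (0)·(-337) = 24
  c_4 = (-8)·(-30) + (0)·(-150) + (13)·(-8) + (-4)·(29) + (0)·(-337) = 20
  c_5 = (-2)·(-30) + (2)·(-150) + (4)·(-8) + (-2)·(29) + (-1)·(-337) = 7
p = 5; digits c_i = Σ_j d_{ij}·5^j, 0 ≤ d_{ij} < 5:
  c_1 = 1 = 1·5^0
  c_2 = 12 = 2·5^0 + 2·5^1
  c_3 = 24 = 4·5^0 + 4·5^1
  c_4 = 20 = 0·5^0 + 4·5^1
  c_5 = 7 = 2·5^0 + 1·5^1
Factor λ_0 = (1, 2, 4, 0, 2)
Factor λ_1 = (0, 2, 4, 4, 1)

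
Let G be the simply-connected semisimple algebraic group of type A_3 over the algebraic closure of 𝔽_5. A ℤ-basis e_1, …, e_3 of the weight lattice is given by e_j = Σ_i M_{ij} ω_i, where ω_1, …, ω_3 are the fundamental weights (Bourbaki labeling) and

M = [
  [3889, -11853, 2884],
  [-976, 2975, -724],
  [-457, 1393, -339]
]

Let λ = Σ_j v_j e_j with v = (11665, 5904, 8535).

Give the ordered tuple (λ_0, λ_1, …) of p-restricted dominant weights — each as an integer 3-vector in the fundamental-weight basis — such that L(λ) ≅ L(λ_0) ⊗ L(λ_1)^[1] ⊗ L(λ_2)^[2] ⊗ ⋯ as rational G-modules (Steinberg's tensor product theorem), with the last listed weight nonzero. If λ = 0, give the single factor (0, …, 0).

ω-coordinates c = M·v, v = (11665, 5904, 8535):
  c_1 = 3889*11665 + -11853*5904 + 2884*8535 = 13
  c_2 = -976*11665 + 2975*5904 + -724*8535 = 20
  c_3 = -457*11665 + 1393*5904 + -339*8535 = 2
Writing each c_i in base p = 5:
  c_1 = 13 = 3·5^0 + 2·5^1
  c_2 = 20 = 0·5^0 + 4·5^1
  c_3 = 2 = 2·5^0
Factor λ_0 = (3, 0, 2)
Factor λ_1 = (2, 4, 0)

((3, 0, 2), (2, 4, 0))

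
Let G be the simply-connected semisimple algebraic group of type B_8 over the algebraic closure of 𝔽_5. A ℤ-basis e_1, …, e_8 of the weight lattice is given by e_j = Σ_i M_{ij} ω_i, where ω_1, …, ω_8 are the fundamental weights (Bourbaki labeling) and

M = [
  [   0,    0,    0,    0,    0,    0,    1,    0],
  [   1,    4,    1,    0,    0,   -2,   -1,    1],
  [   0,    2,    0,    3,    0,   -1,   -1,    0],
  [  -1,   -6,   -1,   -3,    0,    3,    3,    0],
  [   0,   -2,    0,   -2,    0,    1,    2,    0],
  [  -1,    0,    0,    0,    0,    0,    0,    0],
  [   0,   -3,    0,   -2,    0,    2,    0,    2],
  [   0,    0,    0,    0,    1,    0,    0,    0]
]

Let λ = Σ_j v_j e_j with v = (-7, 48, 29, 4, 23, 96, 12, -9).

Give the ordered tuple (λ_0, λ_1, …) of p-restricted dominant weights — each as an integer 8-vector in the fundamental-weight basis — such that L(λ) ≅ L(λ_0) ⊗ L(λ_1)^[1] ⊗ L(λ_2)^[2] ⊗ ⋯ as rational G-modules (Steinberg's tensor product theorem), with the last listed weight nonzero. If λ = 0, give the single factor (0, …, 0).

((2, 1, 0, 2, 1, 2, 2, 3), (2, 0, 0, 0, 3, 1, 4, 4))

Change of basis e → ω: c = M·v where v = (-7, 48, 29, 4, 23, 96, 12, -9):
  c_1 = (0)·(-7) + 0·48 + 0·29 + 0·4 + 0·23 + 0·96 + 1·12 + (0)·(-9) = 12
  c_2 = (1)·(-7) + 4·48 + 1·29 + 0·4 + 0·23 + (-2)·(96) + (-1)·(12) + (1)·(-9) = 1
  c_3 = (0)·(-7) + 2·48 + 0·29 + 3·4 + 0·23 + (-1)·(96) + (-1)·(12) + (0)·(-9) = 0
  c_4 = (-1)·(-7) + (-6)·(48) + (-1)·(29) + (-3)·(4) + 0·23 + 3·96 + 3·12 + (0)·(-9) = 2
  c_5 = (0)·(-7) + (-2)·(48) + 0·29 + (-2)·(4) + 0·23 + 1·96 + 2·12 + (0)·(-9) = 16
  c_6 = (-1)·(-7) + 0·48 + 0·29 + 0·4 + 0·23 + 0·96 + 0·12 + (0)·(-9) = 7
  c_7 = (0)·(-7) + (-3)·(48) + 0·29 + (-2)·(4) + 0·23 + 2·96 + 0·12 + (2)·(-9) = 22
  c_8 = (0)·(-7) + 0·48 + 0·29 + 0·4 + 1·23 + 0·96 + 0·12 + (0)·(-9) = 23
Writing each c_i in base p = 5:
  c_1 = 12 = 2·5^0 + 2·5^1
  c_2 = 1 = 1·5^0
  c_3 = 0
  c_4 = 2 = 2·5^0
  c_5 = 16 = 1·5^0 + 3·5^1
  c_6 = 7 = 2·5^0 + 1·5^1
  c_7 = 22 = 2·5^0 + 4·5^1
  c_8 = 23 = 3·5^0 + 4·5^1
λ_0 = (2, 1, 0, 2, 1, 2, 2, 3)
λ_1 = (2, 0, 0, 0, 3, 1, 4, 4)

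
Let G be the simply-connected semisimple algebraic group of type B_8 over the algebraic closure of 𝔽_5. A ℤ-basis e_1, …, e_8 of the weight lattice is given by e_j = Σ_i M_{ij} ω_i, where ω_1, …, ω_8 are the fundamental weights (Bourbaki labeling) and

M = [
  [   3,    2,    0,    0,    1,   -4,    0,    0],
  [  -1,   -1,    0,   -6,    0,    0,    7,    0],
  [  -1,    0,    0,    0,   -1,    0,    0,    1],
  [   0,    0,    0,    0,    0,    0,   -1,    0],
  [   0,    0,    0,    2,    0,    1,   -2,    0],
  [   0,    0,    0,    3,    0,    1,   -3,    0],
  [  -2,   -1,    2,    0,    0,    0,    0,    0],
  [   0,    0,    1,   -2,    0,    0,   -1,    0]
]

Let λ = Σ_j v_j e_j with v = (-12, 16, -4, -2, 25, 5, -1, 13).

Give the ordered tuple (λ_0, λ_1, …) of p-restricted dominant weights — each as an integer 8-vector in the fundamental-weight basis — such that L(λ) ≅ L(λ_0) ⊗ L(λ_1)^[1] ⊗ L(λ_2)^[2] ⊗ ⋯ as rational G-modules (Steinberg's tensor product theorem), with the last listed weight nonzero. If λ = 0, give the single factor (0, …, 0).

Compute c_i = Σ_j M_{ij} v_j with v = (-12, 16, -4, -2, 25, 5, -1, 13):
  c_1 = (3)·(-12) + (2)·(16) + (0)·(-4) + (0)·(-2) + (1)·(25) + (-4)·(5) + (0)·(-1) + (0)·(13) = 1
  c_2 = (-1)·(-12) + (-1)·(16) + (0)·(-4) + (-6)·(-2) + (0)·(25) + (0)·(5) + (7)·(-1) + (0)·(13) = 1
  c_3 = (-1)·(-12) + (0)·(16) + (0)·(-4) + (0)·(-2) + (-1)·(25) + (0)·(5) + (0)·(-1) + (1)·(13) = 0
  c_4 = (0)·(-12) + (0)·(16) + (0)·(-4) + (0)·(-2) + (0)·(25) + (0)·(5) + (-1)·(-1) + (0)·(13) = 1
  c_5 = (0)·(-12) + (0)·(16) + (0)·(-4) + (2)·(-2) + (0)·(25) + (1)·(5) + (-2)·(-1) + (0)·(13) = 3
  c_6 = (0)·(-12) + (0)·(16) + (0)·(-4) + (3)·(-2) + (0)·(25) + (1)·(5) + (-3)·(-1) + (0)·(13) = 2
  c_7 = (-2)·(-12) + (-1)·(16) + (2)·(-4) + (0)·(-2) + (0)·(25) + (0)·(5) + (0)·(-1) + (0)·(13) = 0
  c_8 = (0)·(-12) + (0)·(16) + (1)·(-4) + (-2)·(-2) + (0)·(25) + (0)·(5) + (-1)·(-1) + (0)·(13) = 1
Writing each c_i in base p = 5:
  c_1 = 1 = 1·5^0
  c_2 = 1 = 1·5^0
  c_3 = 0
  c_4 = 1 = 1·5^0
  c_5 = 3 = 3·5^0
  c_6 = 2 = 2·5^0
  c_7 = 0
  c_8 = 1 = 1·5^0
λ_0 = (1, 1, 0, 1, 3, 2, 0, 1)

((1, 1, 0, 1, 3, 2, 0, 1),)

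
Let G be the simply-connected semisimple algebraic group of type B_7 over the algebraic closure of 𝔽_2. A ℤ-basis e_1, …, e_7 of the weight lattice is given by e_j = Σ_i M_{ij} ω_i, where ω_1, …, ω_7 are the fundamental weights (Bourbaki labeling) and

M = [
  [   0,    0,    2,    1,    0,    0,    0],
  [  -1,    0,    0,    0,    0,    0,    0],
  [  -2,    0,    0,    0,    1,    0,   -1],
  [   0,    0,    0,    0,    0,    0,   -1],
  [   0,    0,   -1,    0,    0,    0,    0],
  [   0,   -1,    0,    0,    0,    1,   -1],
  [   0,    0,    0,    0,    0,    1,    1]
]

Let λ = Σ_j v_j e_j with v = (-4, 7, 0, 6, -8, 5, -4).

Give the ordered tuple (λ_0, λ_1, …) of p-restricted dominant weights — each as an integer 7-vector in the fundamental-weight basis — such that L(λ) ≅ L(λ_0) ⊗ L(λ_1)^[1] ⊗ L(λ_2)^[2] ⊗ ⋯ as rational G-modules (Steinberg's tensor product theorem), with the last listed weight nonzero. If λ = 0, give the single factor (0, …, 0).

Converting to the ω-basis (c_i = row i of M dotted with v = (-4, 7, 0, 6, -8, 5, -4)):
  c_1 = (0)·(-4) + (0)·(7) + (2)·(0) + (1)·(6) + (0)·(-8) + (0)·(5) + (0)·(-4) = 6
  c_2 = (-1)·(-4) + (0)·(7) + (0)·(0) + (0)·(6) + (0)·(-8) + (0)·(5) + (0)·(-4) = 4
  c_3 = (-2)·(-4) + (0)·(7) + (0)·(0) + (0)·(6) + (1)·(-8) + (0)·(5) + (-1)·(-4) = 4
  c_4 = (0)·(-4) + (0)·(7) + (0)·(0) + (0)·(6) + (0)·(-8) + (0)·(5) + (-1)·(-4) = 4
  c_5 = (0)·(-4) + (0)·(7) + (-1)·(0) + (0)·(6) + (0)·(-8) + (0)·(5) + (0)·(-4) = 0
  c_6 = (0)·(-4) + (-1)·(7) + (0)·(0) + (0)·(6) + (0)·(-8) + (1)·(5) + (-1)·(-4) = 2
  c_7 = (0)·(-4) + (0)·(7) + (0)·(0) + (0)·(6) + (0)·(-8) + (1)·(5) + (1)·(-4) = 1
Writing each c_i in base p = 2:
  c_1 = 6 = 0·2^0 + 1·2^1 + 1·2^2
  c_2 = 4 = 0·2^0 + 0·2^1 + 1·2^2
  c_3 = 4 = 0·2^0 + 0·2^1 + 1·2^2
  c_4 = 4 = 0·2^0 + 0·2^1 + 1·2^2
  c_5 = 0
  c_6 = 2 = 0·2^0 + 1·2^1
  c_7 = 1 = 1·2^0
λ_0 = (0, 0, 0, 0, 0, 0, 1)
λ_1 = (1, 0, 0, 0, 0, 1, 0)
λ_2 = (1, 1, 1, 1, 0, 0, 0)

((0, 0, 0, 0, 0, 0, 1), (1, 0, 0, 0, 0, 1, 0), (1, 1, 1, 1, 0, 0, 0))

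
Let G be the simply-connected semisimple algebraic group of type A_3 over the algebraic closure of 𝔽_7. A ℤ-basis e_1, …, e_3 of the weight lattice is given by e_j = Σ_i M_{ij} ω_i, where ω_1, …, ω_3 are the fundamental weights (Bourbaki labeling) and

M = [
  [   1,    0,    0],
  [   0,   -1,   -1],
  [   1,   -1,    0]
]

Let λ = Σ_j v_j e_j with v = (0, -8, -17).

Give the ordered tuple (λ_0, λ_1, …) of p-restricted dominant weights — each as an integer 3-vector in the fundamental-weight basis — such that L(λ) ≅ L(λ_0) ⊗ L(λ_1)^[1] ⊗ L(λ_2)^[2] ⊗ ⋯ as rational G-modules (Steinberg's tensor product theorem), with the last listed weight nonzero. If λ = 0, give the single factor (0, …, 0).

In the fundamental-weight basis, λ has coordinates c = M·v (v = (0, -8, -17)):
  c_1 = 1·0 + (0)·(-8) + (0)·(-17) = 0
  c_2 = 0·0 + (-1)·(-8) + (-1)·(-17) = 25
  c_3 = 1·0 + (-1)·(-8) + (0)·(-17) = 8
Expand coordinatewise in base 7:
  c_1 = 0
  c_2 = 25 = 4·7^0 + 3·7^1
  c_3 = 8 = 1·7^0 + 1·7^1
p-restricted factor λ_0 = (0, 4, 1)
p-restricted factor λ_1 = (0, 3, 1)

((0, 4, 1), (0, 3, 1))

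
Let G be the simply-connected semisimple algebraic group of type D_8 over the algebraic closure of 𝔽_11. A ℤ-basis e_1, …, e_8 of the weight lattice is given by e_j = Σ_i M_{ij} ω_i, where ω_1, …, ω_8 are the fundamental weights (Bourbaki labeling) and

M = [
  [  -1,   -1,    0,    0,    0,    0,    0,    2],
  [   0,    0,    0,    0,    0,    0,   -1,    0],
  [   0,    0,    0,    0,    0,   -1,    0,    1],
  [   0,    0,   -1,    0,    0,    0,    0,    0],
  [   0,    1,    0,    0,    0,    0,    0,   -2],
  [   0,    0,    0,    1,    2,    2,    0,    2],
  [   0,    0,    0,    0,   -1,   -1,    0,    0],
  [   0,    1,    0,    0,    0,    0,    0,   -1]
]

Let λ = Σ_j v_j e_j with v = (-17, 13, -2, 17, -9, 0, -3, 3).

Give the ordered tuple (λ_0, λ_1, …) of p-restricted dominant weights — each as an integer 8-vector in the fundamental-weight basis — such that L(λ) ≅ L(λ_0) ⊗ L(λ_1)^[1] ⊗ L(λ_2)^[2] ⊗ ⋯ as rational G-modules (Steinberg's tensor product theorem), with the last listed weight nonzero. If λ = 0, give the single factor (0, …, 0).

((10, 3, 3, 2, 7, 5, 9, 10),)

Change of basis e → ω: c = M·v where v = (-17, 13, -2, 17, -9, 0, -3, 3):
  c_1 = -1*-17 + -1*13 + 0*-2 + 0*17 + 0*-9 + 0*0 + 0*-3 + 2*3 = 10
  c_2 = 0*-17 + 0*13 + 0*-2 + 0*17 + 0*-9 + 0*0 + -1*-3 + 0*3 = 3
  c_3 = 0*-17 + 0*13 + 0*-2 + 0*17 + 0*-9 + -1*0 + 0*-3 + 1*3 = 3
  c_4 = 0*-17 + 0*13 + -1*-2 + 0*17 + 0*-9 + 0*0 + 0*-3 + 0*3 = 2
  c_5 = 0*-17 + 1*13 + 0*-2 + 0*17 + 0*-9 + 0*0 + 0*-3 + -2*3 = 7
  c_6 = 0*-17 + 0*13 + 0*-2 + 1*17 + 2*-9 + 2*0 + 0*-3 + 2*3 = 5
  c_7 = 0*-17 + 0*13 + 0*-2 + 0*17 + -1*-9 + -1*0 + 0*-3 + 0*3 = 9
  c_8 = 0*-17 + 1*13 + 0*-2 + 0*17 + 0*-9 + 0*0 + 0*-3 + -1*3 = 10
Expand coordinatewise in base 11:
  c_1 = 10 = 10·11^0
  c_2 = 3 = 3·11^0
  c_3 = 3 = 3·11^0
  c_4 = 2 = 2·11^0
  c_5 = 7 = 7·11^0
  c_6 = 5 = 5·11^0
  c_7 = 9 = 9·11^0
  c_8 = 10 = 10·11^0
λ_0 = (10, 3, 3, 2, 7, 5, 9, 10)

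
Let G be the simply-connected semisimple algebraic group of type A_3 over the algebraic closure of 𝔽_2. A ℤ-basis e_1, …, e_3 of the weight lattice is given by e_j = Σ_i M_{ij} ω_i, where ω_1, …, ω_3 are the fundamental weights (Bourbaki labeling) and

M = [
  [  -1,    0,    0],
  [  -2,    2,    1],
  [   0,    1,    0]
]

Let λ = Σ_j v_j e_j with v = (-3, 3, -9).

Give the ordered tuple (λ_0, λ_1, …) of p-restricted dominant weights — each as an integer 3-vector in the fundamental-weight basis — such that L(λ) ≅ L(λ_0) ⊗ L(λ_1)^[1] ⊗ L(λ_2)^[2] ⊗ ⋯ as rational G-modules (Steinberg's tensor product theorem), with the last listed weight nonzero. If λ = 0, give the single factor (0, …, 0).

((1, 1, 1), (1, 1, 1))

ω-coordinates c = M·v, v = (-3, 3, -9):
  c_1 = -1*-3 + 0*3 + 0*-9 = 3
  c_2 = -2*-3 + 2*3 + 1*-9 = 3
  c_3 = 0*-3 + 1*3 + 0*-9 = 3
Writing each c_i in base p = 2:
  c_1 = 3 = 1·2^0 + 1·2^1
  c_2 = 3 = 1·2^0 + 1·2^1
  c_3 = 3 = 1·2^0 + 1·2^1
p-restricted factor λ_0 = (1, 1, 1)
p-restricted factor λ_1 = (1, 1, 1)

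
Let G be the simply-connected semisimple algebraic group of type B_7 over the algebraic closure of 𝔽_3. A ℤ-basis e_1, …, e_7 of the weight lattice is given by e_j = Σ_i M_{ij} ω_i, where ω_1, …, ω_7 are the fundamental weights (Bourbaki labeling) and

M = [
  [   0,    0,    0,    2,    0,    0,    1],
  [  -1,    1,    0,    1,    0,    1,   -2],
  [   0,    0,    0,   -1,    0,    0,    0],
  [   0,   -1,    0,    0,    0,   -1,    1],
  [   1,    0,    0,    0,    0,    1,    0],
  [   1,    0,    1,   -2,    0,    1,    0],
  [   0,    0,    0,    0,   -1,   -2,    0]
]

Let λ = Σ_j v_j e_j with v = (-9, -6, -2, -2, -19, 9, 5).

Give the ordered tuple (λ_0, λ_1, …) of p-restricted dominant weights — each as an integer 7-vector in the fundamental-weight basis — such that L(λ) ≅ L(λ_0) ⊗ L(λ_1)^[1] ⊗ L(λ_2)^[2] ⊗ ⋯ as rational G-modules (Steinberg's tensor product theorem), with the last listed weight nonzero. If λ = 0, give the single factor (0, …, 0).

((1, 0, 2, 2, 0, 2, 1),)

Change of basis e → ω: c = M·v where v = (-9, -6, -2, -2, -19, 9, 5):
  c_1 = 0*-9 + 0*-6 + 0*-2 + 2*-2 + 0*-19 + 0*9 + 1*5 = 1
  c_2 = -1*-9 + 1*-6 + 0*-2 + 1*-2 + 0*-19 + 1*9 + -2*5 = 0
  c_3 = 0*-9 + 0*-6 + 0*-2 + -1*-2 + 0*-19 + 0*9 + 0*5 = 2
  c_4 = 0*-9 + -1*-6 + 0*-2 + 0*-2 + 0*-19 + -1*9 + 1*5 = 2
  c_5 = 1*-9 + 0*-6 + 0*-2 + 0*-2 + 0*-19 + 1*9 + 0*5 = 0
  c_6 = 1*-9 + 0*-6 + 1*-2 + -2*-2 + 0*-19 + 1*9 + 0*5 = 2
  c_7 = 0*-9 + 0*-6 + 0*-2 + 0*-2 + -1*-19 + -2*9 + 0*5 = 1
Writing each c_i in base p = 3:
  c_1 = 1 = 1·3^0
  c_2 = 0
  c_3 = 2 = 2·3^0
  c_4 = 2 = 2·3^0
  c_5 = 0
  c_6 = 2 = 2·3^0
  c_7 = 1 = 1·3^0
λ_0 = (1, 0, 2, 2, 0, 2, 1)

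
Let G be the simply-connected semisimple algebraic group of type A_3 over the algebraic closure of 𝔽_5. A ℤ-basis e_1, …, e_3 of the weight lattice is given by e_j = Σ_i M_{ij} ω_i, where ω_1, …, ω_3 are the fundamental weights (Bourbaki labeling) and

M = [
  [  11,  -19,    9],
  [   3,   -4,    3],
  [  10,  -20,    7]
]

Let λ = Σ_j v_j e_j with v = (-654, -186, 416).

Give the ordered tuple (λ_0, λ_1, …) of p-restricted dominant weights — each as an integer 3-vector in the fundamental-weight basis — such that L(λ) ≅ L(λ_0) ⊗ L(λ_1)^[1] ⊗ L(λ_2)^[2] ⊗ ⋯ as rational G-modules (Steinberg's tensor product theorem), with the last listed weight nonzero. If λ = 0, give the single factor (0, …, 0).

((4, 0, 2), (1, 1, 3), (3, 1, 3))

ω-coordinates c = M·v, v = (-654, -186, 416):
  c_1 = 11*-654 + -19*-186 + 9*416 = 84
  c_2 = 3*-654 + -4*-186 + 3*416 = 30
  c_3 = 10*-654 + -20*-186 + 7*416 = 92
p = 5; digits c_i = Σ_j d_{ij}·5^j, 0 ≤ d_{ij} < 5:
  c_1 = 84 = 4·5^0 + 1·5^1 + 3·5^2
  c_2 = 30 = 0·5^0 + 1·5^1 + 1·5^2
  c_3 = 92 = 2·5^0 + 3·5^1 + 3·5^2
p-restricted factor λ_0 = (4, 0, 2)
p-restricted factor λ_1 = (1, 1, 3)
p-restricted factor λ_2 = (3, 1, 3)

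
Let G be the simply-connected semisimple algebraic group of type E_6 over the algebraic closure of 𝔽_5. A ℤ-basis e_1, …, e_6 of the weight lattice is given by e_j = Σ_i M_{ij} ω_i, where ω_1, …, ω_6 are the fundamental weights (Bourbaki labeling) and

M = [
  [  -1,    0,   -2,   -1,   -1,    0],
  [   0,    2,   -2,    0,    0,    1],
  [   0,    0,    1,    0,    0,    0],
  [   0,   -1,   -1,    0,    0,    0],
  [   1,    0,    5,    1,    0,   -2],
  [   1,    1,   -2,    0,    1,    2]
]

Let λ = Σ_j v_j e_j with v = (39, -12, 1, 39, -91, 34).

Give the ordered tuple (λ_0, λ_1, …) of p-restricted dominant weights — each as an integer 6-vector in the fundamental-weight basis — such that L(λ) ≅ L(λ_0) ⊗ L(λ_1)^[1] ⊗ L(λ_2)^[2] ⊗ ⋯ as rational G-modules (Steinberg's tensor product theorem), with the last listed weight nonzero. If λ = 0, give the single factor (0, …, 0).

((1, 3, 1, 1, 0, 2), (2, 1, 0, 2, 3, 0))

In the fundamental-weight basis, λ has coordinates c = M·v (v = (39, -12, 1, 39, -91, 34)):
  c_1 = (-1)·(39) + (0)·(-12) + (-2)·(1) + (-1)·(39) + (-1)·(-91) + 0·34 = 11
  c_2 = 0·39 + (2)·(-12) + (-2)·(1) + 0·39 + (0)·(-91) + 1·34 = 8
  c_3 = 0·39 + (0)·(-12) + 1·1 + 0·39 + (0)·(-91) + 0·34 = 1
  c_4 = 0·39 + (-1)·(-12) + (-1)·(1) + 0·39 + (0)·(-91) + 0·34 = 11
  c_5 = 1·39 + (0)·(-12) + 5·1 + 1·39 + (0)·(-91) + (-2)·(34) = 15
  c_6 = 1·39 + (1)·(-12) + (-2)·(1) + 0·39 + (1)·(-91) + 2·34 = 2
Expand coordinatewise in base 5:
  c_1 = 11 = 1·5^0 + 2·5^1
  c_2 = 8 = 3·5^0 + 1·5^1
  c_3 = 1 = 1·5^0
  c_4 = 11 = 1·5^0 + 2·5^1
  c_5 = 15 = 0·5^0 + 3·5^1
  c_6 = 2 = 2·5^0
Factor λ_0 = (1, 3, 1, 1, 0, 2)
Factor λ_1 = (2, 1, 0, 2, 3, 0)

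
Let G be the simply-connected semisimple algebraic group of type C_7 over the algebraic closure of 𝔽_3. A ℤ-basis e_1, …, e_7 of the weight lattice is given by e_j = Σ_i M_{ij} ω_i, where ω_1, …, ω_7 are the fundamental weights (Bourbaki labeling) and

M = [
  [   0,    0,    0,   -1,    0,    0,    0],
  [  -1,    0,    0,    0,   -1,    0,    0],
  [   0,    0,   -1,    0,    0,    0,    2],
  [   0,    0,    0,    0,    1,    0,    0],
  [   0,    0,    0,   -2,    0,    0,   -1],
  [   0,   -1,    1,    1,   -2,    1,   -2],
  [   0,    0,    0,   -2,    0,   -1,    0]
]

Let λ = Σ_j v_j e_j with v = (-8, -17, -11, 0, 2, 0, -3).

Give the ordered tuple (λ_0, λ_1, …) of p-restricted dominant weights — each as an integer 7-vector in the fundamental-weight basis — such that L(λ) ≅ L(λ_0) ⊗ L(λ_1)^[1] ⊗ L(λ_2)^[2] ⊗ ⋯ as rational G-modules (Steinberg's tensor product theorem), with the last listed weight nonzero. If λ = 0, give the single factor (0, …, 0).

((0, 0, 2, 2, 0, 2, 0), (0, 2, 1, 0, 1, 2, 0))

Converting to the ω-basis (c_i = row i of M dotted with v = (-8, -17, -11, 0, 2, 0, -3)):
  c_1 = 0*-8 + 0*-17 + 0*-11 + -1*0 + 0*2 + 0*0 + 0*-3 = 0
  c_2 = -1*-8 + 0*-17 + 0*-11 + 0*0 + -1*2 + 0*0 + 0*-3 = 6
  c_3 = 0*-8 + 0*-17 + -1*-11 + 0*0 + 0*2 + 0*0 + 2*-3 = 5
  c_4 = 0*-8 + 0*-17 + 0*-11 + 0*0 + 1*2 + 0*0 + 0*-3 = 2
  c_5 = 0*-8 + 0*-17 + 0*-11 + -2*0 + 0*2 + 0*0 + -1*-3 = 3
  c_6 = 0*-8 + -1*-17 + 1*-11 + 1*0 + -2*2 + 1*0 + -2*-3 = 8
  c_7 = 0*-8 + 0*-17 + 0*-11 + -2*0 + 0*2 + -1*0 + 0*-3 = 0
Writing each c_i in base p = 3:
  c_1 = 0
  c_2 = 6 = 0·3^0 + 2·3^1
  c_3 = 5 = 2·3^0 + 1·3^1
  c_4 = 2 = 2·3^0
  c_5 = 3 = 0·3^0 + 1·3^1
  c_6 = 8 = 2·3^0 + 2·3^1
  c_7 = 0
Factor λ_0 = (0, 0, 2, 2, 0, 2, 0)
Factor λ_1 = (0, 2, 1, 0, 1, 2, 0)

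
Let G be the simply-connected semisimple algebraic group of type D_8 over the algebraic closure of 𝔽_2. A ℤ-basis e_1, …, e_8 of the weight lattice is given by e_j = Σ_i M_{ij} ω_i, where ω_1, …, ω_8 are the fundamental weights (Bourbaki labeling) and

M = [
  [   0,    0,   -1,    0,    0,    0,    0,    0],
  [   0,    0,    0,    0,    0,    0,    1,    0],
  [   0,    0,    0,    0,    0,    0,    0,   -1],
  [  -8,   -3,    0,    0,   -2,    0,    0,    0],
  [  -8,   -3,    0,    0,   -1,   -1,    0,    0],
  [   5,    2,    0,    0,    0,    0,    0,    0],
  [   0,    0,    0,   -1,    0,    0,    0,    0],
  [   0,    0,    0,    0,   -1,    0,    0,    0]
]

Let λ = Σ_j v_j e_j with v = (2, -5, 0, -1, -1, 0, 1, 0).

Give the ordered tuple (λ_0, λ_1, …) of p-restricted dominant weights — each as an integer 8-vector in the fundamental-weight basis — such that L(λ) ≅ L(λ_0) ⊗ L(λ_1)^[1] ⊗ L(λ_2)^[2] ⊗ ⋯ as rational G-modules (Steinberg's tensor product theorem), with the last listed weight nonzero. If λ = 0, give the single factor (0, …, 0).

ω-coordinates c = M·v, v = (2, -5, 0, -1, -1, 0, 1, 0):
  c_1 = 0·2 + (0)·(-5) + (-1)·(0) + (0)·(-1) + (0)·(-1) + 0·0 + 0·1 + 0·0 = 0
  c_2 = 0·2 + (0)·(-5) + 0·0 + (0)·(-1) + (0)·(-1) + 0·0 + 1·1 + 0·0 = 1
  c_3 = 0·2 + (0)·(-5) + 0·0 + (0)·(-1) + (0)·(-1) + 0·0 + 0·1 + (-1)·(0) = 0
  c_4 = (-8)·(2) + (-3)·(-5) + 0·0 + (0)·(-1) + (-2)·(-1) + 0·0 + 0·1 + 0·0 = 1
  c_5 = (-8)·(2) + (-3)·(-5) + 0·0 + (0)·(-1) + (-1)·(-1) + (-1)·(0) + 0·1 + 0·0 = 0
  c_6 = 5·2 + (2)·(-5) + 0·0 + (0)·(-1) + (0)·(-1) + 0·0 + 0·1 + 0·0 = 0
  c_7 = 0·2 + (0)·(-5) + 0·0 + (-1)·(-1) + (0)·(-1) + 0·0 + 0·1 + 0·0 = 1
  c_8 = 0·2 + (0)·(-5) + 0·0 + (0)·(-1) + (-1)·(-1) + 0·0 + 0·1 + 0·0 = 1
Writing each c_i in base p = 2:
  c_1 = 0
  c_2 = 1 = 1·2^0
  c_3 = 0
  c_4 = 1 = 1·2^0
  c_5 = 0
  c_6 = 0
  c_7 = 1 = 1·2^0
  c_8 = 1 = 1·2^0
Factor λ_0 = (0, 1, 0, 1, 0, 0, 1, 1)

((0, 1, 0, 1, 0, 0, 1, 1),)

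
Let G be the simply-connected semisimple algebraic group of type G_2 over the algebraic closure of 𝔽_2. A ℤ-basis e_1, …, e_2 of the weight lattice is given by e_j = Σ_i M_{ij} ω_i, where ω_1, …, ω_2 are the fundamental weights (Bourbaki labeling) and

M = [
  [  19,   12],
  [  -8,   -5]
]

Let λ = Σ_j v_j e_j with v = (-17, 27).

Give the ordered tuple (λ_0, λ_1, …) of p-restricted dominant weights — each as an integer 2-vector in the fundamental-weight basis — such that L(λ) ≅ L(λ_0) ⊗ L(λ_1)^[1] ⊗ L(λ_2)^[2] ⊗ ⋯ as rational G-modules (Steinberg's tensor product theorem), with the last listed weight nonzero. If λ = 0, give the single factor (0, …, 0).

((1, 1),)

In the fundamental-weight basis, λ has coordinates c = M·v (v = (-17, 27)):
  c_1 = 19*-17 + 12*27 = 1
  c_2 = -8*-17 + -5*27 = 1
Base-2 expansion of each c_i:
  c_1 = 1 = 1·2^0
  c_2 = 1 = 1·2^0
p-restricted factor λ_0 = (1, 1)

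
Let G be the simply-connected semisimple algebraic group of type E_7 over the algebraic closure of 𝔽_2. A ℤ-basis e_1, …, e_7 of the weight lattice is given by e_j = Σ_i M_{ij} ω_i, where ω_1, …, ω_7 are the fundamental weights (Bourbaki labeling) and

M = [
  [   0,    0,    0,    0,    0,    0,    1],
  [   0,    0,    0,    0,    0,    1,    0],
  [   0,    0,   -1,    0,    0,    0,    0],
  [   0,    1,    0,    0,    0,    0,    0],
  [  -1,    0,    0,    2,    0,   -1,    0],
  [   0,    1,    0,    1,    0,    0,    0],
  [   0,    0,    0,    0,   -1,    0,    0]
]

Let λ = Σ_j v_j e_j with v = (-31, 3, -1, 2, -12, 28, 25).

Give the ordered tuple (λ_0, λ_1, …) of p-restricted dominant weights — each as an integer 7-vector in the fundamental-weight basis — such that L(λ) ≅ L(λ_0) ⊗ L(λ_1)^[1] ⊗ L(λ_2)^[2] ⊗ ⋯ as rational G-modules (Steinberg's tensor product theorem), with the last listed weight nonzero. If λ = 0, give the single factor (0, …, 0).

Change of basis e → ω: c = M·v where v = (-31, 3, -1, 2, -12, 28, 25):
  c_1 = (0)·(-31) + (0)·(3) + (0)·(-1) + (0)·(2) + (0)·(-12) + (0)·(28) + (1)·(25) = 25
  c_2 = (0)·(-31) + (0)·(3) + (0)·(-1) + (0)·(2) + (0)·(-12) + (1)·(28) + (0)·(25) = 28
  c_3 = (0)·(-31) + (0)·(3) + (-1)·(-1) + (0)·(2) + (0)·(-12) + (0)·(28) + (0)·(25) = 1
  c_4 = (0)·(-31) + (1)·(3) + (0)·(-1) + (0)·(2) + (0)·(-12) + (0)·(28) + (0)·(25) = 3
  c_5 = (-1)·(-31) + (0)·(3) + (0)·(-1) + (2)·(2) + (0)·(-12) + (-1)·(28) + (0)·(25) = 7
  c_6 = (0)·(-31) + (1)·(3) + (0)·(-1) + (1)·(2) + (0)·(-12) + (0)·(28) + (0)·(25) = 5
  c_7 = (0)·(-31) + (0)·(3) + (0)·(-1) + (0)·(2) + (-1)·(-12) + (0)·(28) + (0)·(25) = 12
Base-2 expansion of each c_i:
  c_1 = 25 = 1·2^0 + 0·2^1 + 0·2^2 + 1·2^3 + 1·2^4
  c_2 = 28 = 0·2^0 + 0·2^1 + 1·2^2 + 1·2^3 + 1·2^4
  c_3 = 1 = 1·2^0
  c_4 = 3 = 1·2^0 + 1·2^1
  c_5 = 7 = 1·2^0 + 1·2^1 + 1·2^2
  c_6 = 5 = 1·2^0 + 0·2^1 + 1·2^2
  c_7 = 12 = 0·2^0 + 0·2^1 + 1·2^2 + 1·2^3
p-restricted factor λ_0 = (1, 0, 1, 1, 1, 1, 0)
p-restricted factor λ_1 = (0, 0, 0, 1, 1, 0, 0)
p-restricted factor λ_2 = (0, 1, 0, 0, 1, 1, 1)
p-restricted factor λ_3 = (1, 1, 0, 0, 0, 0, 1)
p-restricted factor λ_4 = (1, 1, 0, 0, 0, 0, 0)

((1, 0, 1, 1, 1, 1, 0), (0, 0, 0, 1, 1, 0, 0), (0, 1, 0, 0, 1, 1, 1), (1, 1, 0, 0, 0, 0, 1), (1, 1, 0, 0, 0, 0, 0))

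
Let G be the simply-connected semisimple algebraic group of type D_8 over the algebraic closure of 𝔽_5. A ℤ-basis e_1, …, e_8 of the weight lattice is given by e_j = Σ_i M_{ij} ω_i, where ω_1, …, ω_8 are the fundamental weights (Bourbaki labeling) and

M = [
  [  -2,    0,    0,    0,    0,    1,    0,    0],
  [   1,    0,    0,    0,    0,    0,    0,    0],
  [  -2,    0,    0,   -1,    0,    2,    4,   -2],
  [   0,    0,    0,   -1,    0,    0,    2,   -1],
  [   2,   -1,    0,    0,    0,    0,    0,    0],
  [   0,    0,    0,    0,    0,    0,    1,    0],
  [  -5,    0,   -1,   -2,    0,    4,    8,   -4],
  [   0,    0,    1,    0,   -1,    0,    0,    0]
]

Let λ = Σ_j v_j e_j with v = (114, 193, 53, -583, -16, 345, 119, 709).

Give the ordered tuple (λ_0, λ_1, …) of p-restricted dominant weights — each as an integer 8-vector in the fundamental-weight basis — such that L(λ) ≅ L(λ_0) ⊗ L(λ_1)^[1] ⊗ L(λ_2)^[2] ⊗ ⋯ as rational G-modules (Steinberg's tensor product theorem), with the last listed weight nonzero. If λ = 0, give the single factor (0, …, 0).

((2, 4, 3, 2, 0, 4, 4, 4), (3, 2, 0, 2, 2, 3, 2, 3), (4, 4, 4, 4, 1, 4, 1, 2))

In the fundamental-weight basis, λ has coordinates c = M·v (v = (114, 193, 53, -583, -16, 345, 119, 709)):
  c_1 = (-2)·(114) + (0)·(193) + (0)·(53) + (0)·(-583) + (0)·(-16) + (1)·(345) + (0)·(119) + (0)·(709) = 117
  c_2 = (1)·(114) + (0)·(193) + (0)·(53) + (0)·(-583) + (0)·(-16) + (0)·(345) + (0)·(119) + (0)·(709) = 114
  c_3 = (-2)·(114) + (0)·(193) + (0)·(53) + (-1)·(-583) + (0)·(-16) + (2)·(345) + (4)·(119) + (-2)·(709) = 103
  c_4 = (0)·(114) + (0)·(193) + (0)·(53) + (-1)·(-583) + (0)·(-16) + (0)·(345) + (2)·(119) + (-1)·(709) = 112
  c_5 = (2)·(114) + (-1)·(193) + (0)·(53) + (0)·(-583) + (0)·(-16) + (0)·(345) + (0)·(119) + (0)·(709) = 35
  c_6 = (0)·(114) + (0)·(193) + (0)·(53) + (0)·(-583) + (0)·(-16) + (0)·(345) + (1)·(119) + (0)·(709) = 119
  c_7 = (-5)·(114) + (0)·(193) + (-1)·(53) + (-2)·(-583) + (0)·(-16) + (4)·(345) + (8)·(119) + (-4)·(709) = 39
  c_8 = (0)·(114) + (0)·(193) + (1)·(53) + (0)·(-583) + (-1)·(-16) + (0)·(345) + (0)·(119) + (0)·(709) = 69
Writing each c_i in base p = 5:
  c_1 = 117 = 2·5^0 + 3·5^1 + 4·5^2
  c_2 = 114 = 4·5^0 + 2·5^1 + 4·5^2
  c_3 = 103 = 3·5^0 + 0·5^1 + 4·5^2
  c_4 = 112 = 2·5^0 + 2·5^1 + 4·5^2
  c_5 = 35 = 0·5^0 + 2·5^1 + 1·5^2
  c_6 = 119 = 4·5^0 + 3·5^1 + 4·5^2
  c_7 = 39 = 4·5^0 + 2·5^1 + 1·5^2
  c_8 = 69 = 4·5^0 + 3·5^1 + 2·5^2
λ_0 = (2, 4, 3, 2, 0, 4, 4, 4)
λ_1 = (3, 2, 0, 2, 2, 3, 2, 3)
λ_2 = (4, 4, 4, 4, 1, 4, 1, 2)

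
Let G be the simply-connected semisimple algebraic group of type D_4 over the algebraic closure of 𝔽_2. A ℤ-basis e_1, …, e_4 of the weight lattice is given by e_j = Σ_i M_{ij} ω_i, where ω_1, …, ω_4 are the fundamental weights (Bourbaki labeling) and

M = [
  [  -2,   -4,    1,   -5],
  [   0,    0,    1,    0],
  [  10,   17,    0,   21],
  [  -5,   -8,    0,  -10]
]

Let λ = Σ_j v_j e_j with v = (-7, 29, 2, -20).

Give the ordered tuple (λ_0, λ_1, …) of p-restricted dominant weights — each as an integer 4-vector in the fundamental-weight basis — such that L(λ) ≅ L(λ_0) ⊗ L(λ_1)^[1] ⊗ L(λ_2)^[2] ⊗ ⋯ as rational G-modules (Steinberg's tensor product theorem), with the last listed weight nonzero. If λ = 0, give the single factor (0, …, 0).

((0, 0, 1, 1), (0, 1, 1, 1))

Change of basis e → ω: c = M·v where v = (-7, 29, 2, -20):
  c_1 = -2*-7 + -4*29 + 1*2 + -5*-20 = 0
  c_2 = 0*-7 + 0*29 + 1*2 + 0*-20 = 2
  c_3 = 10*-7 + 17*29 + 0*2 + 21*-20 = 3
  c_4 = -5*-7 + -8*29 + 0*2 + -10*-20 = 3
p = 2; digits c_i = Σ_j d_{ij}·2^j, 0 ≤ d_{ij} < 2:
  c_1 = 0
  c_2 = 2 = 0·2^0 + 1·2^1
  c_3 = 3 = 1·2^0 + 1·2^1
  c_4 = 3 = 1·2^0 + 1·2^1
λ_0 = (0, 0, 1, 1)
λ_1 = (0, 1, 1, 1)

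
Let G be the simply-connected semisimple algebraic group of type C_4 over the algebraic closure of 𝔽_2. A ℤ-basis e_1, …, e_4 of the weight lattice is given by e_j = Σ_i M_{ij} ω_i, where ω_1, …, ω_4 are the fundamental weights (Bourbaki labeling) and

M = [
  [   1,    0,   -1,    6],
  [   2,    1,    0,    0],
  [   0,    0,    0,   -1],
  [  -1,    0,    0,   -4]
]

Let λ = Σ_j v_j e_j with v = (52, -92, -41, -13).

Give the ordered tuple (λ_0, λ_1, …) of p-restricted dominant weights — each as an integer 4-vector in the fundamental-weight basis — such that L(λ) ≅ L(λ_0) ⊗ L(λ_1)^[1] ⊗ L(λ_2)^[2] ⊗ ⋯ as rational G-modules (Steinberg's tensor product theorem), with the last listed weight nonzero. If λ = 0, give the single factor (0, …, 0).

((1, 0, 1, 0), (1, 0, 0, 0), (1, 1, 1, 0), (1, 1, 1, 0))

ω-coordinates c = M·v, v = (52, -92, -41, -13):
  c_1 = 1·52 + (0)·(-92) + (-1)·(-41) + (6)·(-13) = 15
  c_2 = 2·52 + (1)·(-92) + (0)·(-41) + (0)·(-13) = 12
  c_3 = 0·52 + (0)·(-92) + (0)·(-41) + (-1)·(-13) = 13
  c_4 = (-1)·(52) + (0)·(-92) + (0)·(-41) + (-4)·(-13) = 0
Writing each c_i in base p = 2:
  c_1 = 15 = 1·2^0 + 1·2^1 + 1·2^2 + 1·2^3
  c_2 = 12 = 0·2^0 + 0·2^1 + 1·2^2 + 1·2^3
  c_3 = 13 = 1·2^0 + 0·2^1 + 1·2^2 + 1·2^3
  c_4 = 0
λ_0 = (1, 0, 1, 0)
λ_1 = (1, 0, 0, 0)
λ_2 = (1, 1, 1, 0)
λ_3 = (1, 1, 1, 0)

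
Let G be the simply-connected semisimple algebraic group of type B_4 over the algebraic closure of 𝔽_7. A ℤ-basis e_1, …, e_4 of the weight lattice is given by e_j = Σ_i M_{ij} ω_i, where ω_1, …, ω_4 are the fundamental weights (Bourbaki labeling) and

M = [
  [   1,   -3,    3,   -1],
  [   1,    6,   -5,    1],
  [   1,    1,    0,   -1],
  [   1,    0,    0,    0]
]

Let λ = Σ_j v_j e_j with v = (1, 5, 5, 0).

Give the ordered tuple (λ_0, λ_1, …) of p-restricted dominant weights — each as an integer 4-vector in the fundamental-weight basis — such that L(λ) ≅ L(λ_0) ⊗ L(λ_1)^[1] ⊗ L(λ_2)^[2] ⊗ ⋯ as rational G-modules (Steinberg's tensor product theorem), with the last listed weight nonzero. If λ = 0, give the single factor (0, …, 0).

((1, 6, 6, 1),)

ω-coordinates c = M·v, v = (1, 5, 5, 0):
  c_1 = (1)·(1) + (-3)·(5) + (3)·(5) + (-1)·(0) = 1
  c_2 = (1)·(1) + (6)·(5) + (-5)·(5) + (1)·(0) = 6
  c_3 = (1)·(1) + (1)·(5) + (0)·(5) + (-1)·(0) = 6
  c_4 = (1)·(1) + (0)·(5) + (0)·(5) + (0)·(0) = 1
Expand coordinatewise in base 7:
  c_1 = 1 = 1·7^0
  c_2 = 6 = 6·7^0
  c_3 = 6 = 6·7^0
  c_4 = 1 = 1·7^0
p-restricted factor λ_0 = (1, 6, 6, 1)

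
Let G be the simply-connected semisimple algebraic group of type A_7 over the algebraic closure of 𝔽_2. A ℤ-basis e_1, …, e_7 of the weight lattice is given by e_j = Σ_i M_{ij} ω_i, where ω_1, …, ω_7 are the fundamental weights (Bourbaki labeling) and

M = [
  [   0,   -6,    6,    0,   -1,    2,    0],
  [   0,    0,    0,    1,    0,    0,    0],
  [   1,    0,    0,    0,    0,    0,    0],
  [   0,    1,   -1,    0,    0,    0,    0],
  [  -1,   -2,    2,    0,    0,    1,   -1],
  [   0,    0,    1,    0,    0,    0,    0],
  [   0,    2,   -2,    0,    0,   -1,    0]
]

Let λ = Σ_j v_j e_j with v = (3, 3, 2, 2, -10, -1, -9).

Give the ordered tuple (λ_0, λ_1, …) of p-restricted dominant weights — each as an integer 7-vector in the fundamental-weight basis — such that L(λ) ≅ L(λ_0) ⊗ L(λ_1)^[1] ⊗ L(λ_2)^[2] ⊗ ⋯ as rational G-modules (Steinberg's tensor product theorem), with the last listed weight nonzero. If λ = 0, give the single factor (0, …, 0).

ω-coordinates c = M·v, v = (3, 3, 2, 2, -10, -1, -9):
  c_1 = 0·3 + (-6)·(3) + 6·2 + 0·2 + (-1)·(-10) + (2)·(-1) + (0)·(-9) = 2
  c_2 = 0·3 + 0·3 + 0·2 + 1·2 + (0)·(-10) + (0)·(-1) + (0)·(-9) = 2
  c_3 = 1·3 + 0·3 + 0·2 + 0·2 + (0)·(-10) + (0)·(-1) + (0)·(-9) = 3
  c_4 = 0·3 + 1·3 + (-1)·(2) + 0·2 + (0)·(-10) + (0)·(-1) + (0)·(-9) = 1
  c_5 = (-1)·(3) + (-2)·(3) + 2·2 + 0·2 + (0)·(-10) + (1)·(-1) + (-1)·(-9) = 3
  c_6 = 0·3 + 0·3 + 1·2 + 0·2 + (0)·(-10) + (0)·(-1) + (0)·(-9) = 2
  c_7 = 0·3 + 2·3 + (-2)·(2) + 0·2 + (0)·(-10) + (-1)·(-1) + (0)·(-9) = 3
Base-2 expansion of each c_i:
  c_1 = 2 = 0·2^0 + 1·2^1
  c_2 = 2 = 0·2^0 + 1·2^1
  c_3 = 3 = 1·2^0 + 1·2^1
  c_4 = 1 = 1·2^0
  c_5 = 3 = 1·2^0 + 1·2^1
  c_6 = 2 = 0·2^0 + 1·2^1
  c_7 = 3 = 1·2^0 + 1·2^1
Factor λ_0 = (0, 0, 1, 1, 1, 0, 1)
Factor λ_1 = (1, 1, 1, 0, 1, 1, 1)

((0, 0, 1, 1, 1, 0, 1), (1, 1, 1, 0, 1, 1, 1))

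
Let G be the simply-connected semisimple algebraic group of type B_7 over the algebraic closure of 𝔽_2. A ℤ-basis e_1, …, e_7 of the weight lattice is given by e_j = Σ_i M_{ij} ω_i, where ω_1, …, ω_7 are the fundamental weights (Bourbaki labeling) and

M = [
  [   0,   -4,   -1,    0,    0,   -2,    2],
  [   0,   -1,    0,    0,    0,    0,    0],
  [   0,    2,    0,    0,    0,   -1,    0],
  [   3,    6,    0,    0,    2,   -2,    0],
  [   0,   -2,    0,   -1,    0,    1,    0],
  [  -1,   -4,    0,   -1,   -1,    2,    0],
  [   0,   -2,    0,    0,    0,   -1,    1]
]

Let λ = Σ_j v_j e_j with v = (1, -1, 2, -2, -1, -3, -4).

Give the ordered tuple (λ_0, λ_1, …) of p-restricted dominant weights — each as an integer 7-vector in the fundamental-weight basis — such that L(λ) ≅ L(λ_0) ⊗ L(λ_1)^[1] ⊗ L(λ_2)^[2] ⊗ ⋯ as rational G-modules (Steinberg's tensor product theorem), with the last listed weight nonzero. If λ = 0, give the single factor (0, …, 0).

((0, 1, 1, 1, 1, 0, 1),)

In the fundamental-weight basis, λ has coordinates c = M·v (v = (1, -1, 2, -2, -1, -3, -4)):
  c_1 = 0·1 + (-4)·(-1) + (-1)·(2) + (0)·(-2) + (0)·(-1) + (-2)·(-3) + (2)·(-4) = 0
  c_2 = 0·1 + (-1)·(-1) + 0·2 + (0)·(-2) + (0)·(-1) + (0)·(-3) + (0)·(-4) = 1
  c_3 = 0·1 + (2)·(-1) + 0·2 + (0)·(-2) + (0)·(-1) + (-1)·(-3) + (0)·(-4) = 1
  c_4 = 3·1 + (6)·(-1) + 0·2 + (0)·(-2) + (2)·(-1) + (-2)·(-3) + (0)·(-4) = 1
  c_5 = 0·1 + (-2)·(-1) + 0·2 + (-1)·(-2) + (0)·(-1) + (1)·(-3) + (0)·(-4) = 1
  c_6 = (-1)·(1) + (-4)·(-1) + 0·2 + (-1)·(-2) + (-1)·(-1) + (2)·(-3) + (0)·(-4) = 0
  c_7 = 0·1 + (-2)·(-1) + 0·2 + (0)·(-2) + (0)·(-1) + (-1)·(-3) + (1)·(-4) = 1
Base-2 expansion of each c_i:
  c_1 = 0
  c_2 = 1 = 1·2^0
  c_3 = 1 = 1·2^0
  c_4 = 1 = 1·2^0
  c_5 = 1 = 1·2^0
  c_6 = 0
  c_7 = 1 = 1·2^0
p-restricted factor λ_0 = (0, 1, 1, 1, 1, 0, 1)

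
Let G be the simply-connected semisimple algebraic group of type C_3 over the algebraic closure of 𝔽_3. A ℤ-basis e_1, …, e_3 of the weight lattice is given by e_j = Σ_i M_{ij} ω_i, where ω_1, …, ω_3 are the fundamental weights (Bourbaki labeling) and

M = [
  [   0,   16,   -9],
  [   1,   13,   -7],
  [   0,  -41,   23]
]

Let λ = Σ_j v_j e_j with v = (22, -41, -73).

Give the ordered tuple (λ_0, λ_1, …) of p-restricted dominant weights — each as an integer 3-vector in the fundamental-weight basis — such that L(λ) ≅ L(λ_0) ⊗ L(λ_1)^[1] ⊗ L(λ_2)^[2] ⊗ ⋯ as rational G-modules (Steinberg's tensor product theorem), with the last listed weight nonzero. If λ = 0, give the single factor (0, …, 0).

In the fundamental-weight basis, λ has coordinates c = M·v (v = (22, -41, -73)):
  c_1 = 0*22 + 16*-41 + -9*-73 = 1
  c_2 = 1*22 + 13*-41 + -7*-73 = 0
  c_3 = 0*22 + -41*-41 + 23*-73 = 2
p = 3; digits c_i = Σ_j d_{ij}·3^j, 0 ≤ d_{ij} < 3:
  c_1 = 1 = 1·3^0
  c_2 = 0
  c_3 = 2 = 2·3^0
λ_0 = (1, 0, 2)

((1, 0, 2),)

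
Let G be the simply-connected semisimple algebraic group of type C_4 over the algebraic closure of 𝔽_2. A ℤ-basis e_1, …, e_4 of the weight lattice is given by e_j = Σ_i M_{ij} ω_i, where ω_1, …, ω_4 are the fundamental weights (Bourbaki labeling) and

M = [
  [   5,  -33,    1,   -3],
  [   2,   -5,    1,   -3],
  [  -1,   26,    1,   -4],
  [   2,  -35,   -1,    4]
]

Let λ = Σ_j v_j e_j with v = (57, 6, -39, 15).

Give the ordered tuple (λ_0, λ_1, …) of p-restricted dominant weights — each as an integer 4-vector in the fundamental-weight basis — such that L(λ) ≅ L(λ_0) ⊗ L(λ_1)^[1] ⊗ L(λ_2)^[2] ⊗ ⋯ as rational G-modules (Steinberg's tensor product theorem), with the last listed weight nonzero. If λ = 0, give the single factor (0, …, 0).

Converting to the ω-basis (c_i = row i of M dotted with v = (57, 6, -39, 15)):
  c_1 = 5·57 + (-33)·(6) + (1)·(-39) + (-3)·(15) = 3
  c_2 = 2·57 + (-5)·(6) + (1)·(-39) + (-3)·(15) = 0
  c_3 = (-1)·(57) + 26·6 + (1)·(-39) + (-4)·(15) = 0
  c_4 = 2·57 + (-35)·(6) + (-1)·(-39) + 4·15 = 3
Expand coordinatewise in base 2:
  c_1 = 3 = 1·2^0 + 1·2^1
  c_2 = 0
  c_3 = 0
  c_4 = 3 = 1·2^0 + 1·2^1
Factor λ_0 = (1, 0, 0, 1)
Factor λ_1 = (1, 0, 0, 1)

((1, 0, 0, 1), (1, 0, 0, 1))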